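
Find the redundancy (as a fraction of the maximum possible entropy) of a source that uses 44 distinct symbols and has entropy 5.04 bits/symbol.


H_max = log2(K) = log2(44) = 5.4594 bits/symbol. Redundancy = 1 - H/H_max = 1 - 5.04/5.4594 = 1 - 0.9232 = 0.0768

0.0768


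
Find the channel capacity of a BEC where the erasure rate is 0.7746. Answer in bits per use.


C = 1 - epsilon = 1 - 0.7746 = 0.2254

0.2254 bits


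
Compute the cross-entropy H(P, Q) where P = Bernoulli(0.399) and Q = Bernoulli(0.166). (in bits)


H(P,Q) = -p*log2(q) - (1-p)*log2(1-q). -0.399*log2(0.166) = 1.033707; -0.601*log2(0.834) = 0.157390. H(P,Q) = 1.033707 + 0.157390 = 1.1911

1.1911 bits


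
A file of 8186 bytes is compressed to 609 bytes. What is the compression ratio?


Ratio = original / compressed = 8186 / 609 = 13.4417

13.4417


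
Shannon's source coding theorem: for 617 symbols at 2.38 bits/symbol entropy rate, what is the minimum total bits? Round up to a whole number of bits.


Minimum bits >= n * H = 617 * 2.38 = 1468.46, rounded up to a whole number of bits = 1469

1469 bits


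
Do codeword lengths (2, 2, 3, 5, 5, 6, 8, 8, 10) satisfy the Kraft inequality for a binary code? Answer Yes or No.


Kraft sum = sum(2^(-l_i)) = 0.7119, need <= 1. Result: satisfied (a binary prefix-free code with these lengths exists)

Yes


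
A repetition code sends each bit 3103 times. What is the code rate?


Rate = k/n = 1/3103

1/3103


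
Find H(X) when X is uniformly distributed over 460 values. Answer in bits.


H = log2(n) = log2(460) = 8.8455

8.8455 bits


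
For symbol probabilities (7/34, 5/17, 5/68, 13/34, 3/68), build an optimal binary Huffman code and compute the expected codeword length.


Huffman construction (repeatedly merge the two least-probable nodes; each merge adds 1 bit to every symbol beneath it): 3/68 + 5/68 = 2/17; 2/17 + 7/34 = 11/34; 5/17 + 11/34 = 21/34; 13/34 + 21/34 = 1. Resulting codeword lengths (in the order the probabilities were given): (3, 2, 4, 1, 4). L_avg = sum(p_i * l_i) = 7/34*3 + 5/17*2 + 5/68*4 + 13/34*1 + 3/68*4 = 35/17 = 2.0588

2.0588 bits


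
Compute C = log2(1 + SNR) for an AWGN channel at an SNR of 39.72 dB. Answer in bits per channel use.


SNR_linear = 10^(39.72/10) = 9375.6201; C = log2(1 + SNR_linear) = log2(1 + 9375.6201) = 13.1949

13.1949 bits/channel use


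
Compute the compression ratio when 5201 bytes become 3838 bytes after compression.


Ratio = original / compressed = 5201 / 3838 = 1.3551

1.3551


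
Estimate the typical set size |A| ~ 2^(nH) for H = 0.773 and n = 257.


log2|A_typical| = nH = 257 * 0.773 = 198.661, so |A_typical| ~ 2^198.661 = 6.352e+59

6.352e+59


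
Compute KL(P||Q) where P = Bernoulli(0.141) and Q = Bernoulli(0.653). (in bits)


KL = p*log2(p/q) + (1-p)*log2((1-p)/(1-q)) = 0.141*log2(0.141/0.653) + 0.859*log2(0.859/0.347) = 0.8115

0.8115 bits


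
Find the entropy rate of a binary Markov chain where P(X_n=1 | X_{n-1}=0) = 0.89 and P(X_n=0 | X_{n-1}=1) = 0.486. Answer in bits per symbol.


Stationary distribution: pi_0 = p10/(p01+p10) = 0.3532, pi_1 = 0.6468. Entropy rate H' = pi_0*H(p01) + pi_1*H(p10) = 0.3532*0.4999 + 0.6468*0.9994 = 0.823

0.823 bits/symbol


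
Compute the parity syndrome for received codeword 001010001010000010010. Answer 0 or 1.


Syndrome = XOR of all bits = 0 XOR 0 XOR 1 XOR 0 XOR 1 XOR 0 XOR 0 XOR 0 XOR 1 XOR 0 XOR 1 XOR 0 XOR 0 XOR 0 XOR 0 XOR 0 XOR 1 XOR 0 XOR 0 XOR 1 XOR 0 = 0

0


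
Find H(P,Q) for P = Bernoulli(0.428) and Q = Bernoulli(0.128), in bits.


H(P,Q) = -p*log2(q) - (1-p)*log2(1-q). -0.428*log2(0.128) = 1.269356; -0.572*log2(0.872) = 0.113027. H(P,Q) = 1.269356 + 0.113027 = 1.3824

1.3824 bits


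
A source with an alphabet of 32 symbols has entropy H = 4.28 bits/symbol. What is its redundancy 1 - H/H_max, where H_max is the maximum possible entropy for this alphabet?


H_max = log2(K) = log2(32) = 5.0 bits/symbol. Redundancy = 1 - H/H_max = 1 - 4.28/5.0 = 1 - 0.856 = 0.144

0.144


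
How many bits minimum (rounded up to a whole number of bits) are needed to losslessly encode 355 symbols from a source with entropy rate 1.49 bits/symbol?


Minimum bits >= n * H = 355 * 1.49 = 528.95, rounded up to a whole number of bits = 529

529 bits


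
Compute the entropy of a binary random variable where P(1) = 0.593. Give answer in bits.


H = -p*log2(p) - (1-p)*log2(1-p). -0.593*log2(0.593) = 0.447060; -0.407*log2(0.407) = 0.527838. H = 0.447060 + 0.527838 = 0.9749

0.9749 bits


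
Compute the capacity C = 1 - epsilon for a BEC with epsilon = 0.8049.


C = 1 - epsilon = 1 - 0.8049 = 0.1951

0.1951 bits


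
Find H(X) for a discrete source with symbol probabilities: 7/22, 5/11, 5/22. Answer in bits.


H = -sum(p_i * log2(p_i)). Terms: -(7/22)*log2(7/22) = 0.525661; -(5/11)*log2(5/11) = 0.517047; -(5/22)*log2(5/22) = 0.485796. H = 0.525661 + 0.517047 + 0.485796 = 1.5285

1.5285 bits


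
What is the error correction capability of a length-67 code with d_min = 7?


Correction capability = floor((d-1)/2) = floor((7-1)/2) = 3

3 errors


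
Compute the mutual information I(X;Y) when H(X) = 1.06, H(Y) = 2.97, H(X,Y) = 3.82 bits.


I(X;Y) = H(X) + H(Y) - H(X,Y) = 1.06 + 2.97 - 3.82 = 0.21

0.21 bits


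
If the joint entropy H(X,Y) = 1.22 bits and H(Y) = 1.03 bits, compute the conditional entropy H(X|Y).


H(X|Y) = H(X,Y) - H(Y) = 1.22 - 1.03 = 0.19

0.19 bits


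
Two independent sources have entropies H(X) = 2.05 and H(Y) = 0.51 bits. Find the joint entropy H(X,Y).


For independent variables, H(X,Y) = H(X) + H(Y) = 2.05 + 0.51 = 2.56

2.56 bits


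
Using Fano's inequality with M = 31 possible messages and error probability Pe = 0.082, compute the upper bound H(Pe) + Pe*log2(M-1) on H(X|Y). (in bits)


H(Pe) = -Pe*log2(Pe) - (1-Pe)*log2(1-Pe) = -0.082*log2(0.082) - 0.918*log2(0.918) = 0.295875 + 0.113312 = 0.4092. Pe*log2(M-1) = 0.082*log2(30) = 0.402365. Bound = H(Pe) + Pe*log2(M-1) = 0.295875 + 0.113312 + 0.402365 = 0.8116

0.8116 bits


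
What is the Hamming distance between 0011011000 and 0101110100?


Count differing positions: . ^ ^ . ^ . ^ ^ . . = 5 differences

5


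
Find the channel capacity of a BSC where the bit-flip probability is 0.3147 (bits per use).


H(p) = -p*log2(p) - (1-p)*log2(1-p) = -0.3147*log2(0.3147) - 0.6853*log2(0.6853) = 0.524904 + 0.373620 = 0.8985. C = 1 - H(p) = 1 - 0.8985 = 0.1015

0.1015 bits


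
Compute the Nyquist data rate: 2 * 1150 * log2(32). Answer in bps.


Rate = 2 * B * log2(M) = 2 * 1150 * 5.0 = 11500.0

11500.0 bps


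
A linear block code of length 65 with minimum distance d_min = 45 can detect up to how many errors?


Detection capability = d_min - 1 = 45 - 1 = 44

44 errors


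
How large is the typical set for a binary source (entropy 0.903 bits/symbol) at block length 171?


log2|A_typical| = nH = 171 * 0.903 = 154.413, so |A_typical| ~ 2^154.413 = 3.040e+46

3.040e+46


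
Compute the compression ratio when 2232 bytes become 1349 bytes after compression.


Ratio = original / compressed = 2232 / 1349 = 1.6546

1.6546


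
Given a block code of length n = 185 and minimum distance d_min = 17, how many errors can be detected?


Detection capability = d_min - 1 = 17 - 1 = 16

16 errors


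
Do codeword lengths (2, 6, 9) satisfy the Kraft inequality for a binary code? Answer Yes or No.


Kraft sum = sum(2^(-l_i)) = 0.2676, need <= 1. Result: satisfied (a binary prefix-free code with these lengths exists)

Yes


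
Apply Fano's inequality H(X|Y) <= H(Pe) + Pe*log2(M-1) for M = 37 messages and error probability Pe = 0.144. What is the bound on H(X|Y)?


H(Pe) = -Pe*log2(Pe) - (1-Pe)*log2(1-Pe) = -0.144*log2(0.144) - 0.856*log2(0.856) = 0.402604 + 0.192016 = 0.5946. Pe*log2(M-1) = 0.144*log2(36) = 0.744469. Bound = H(Pe) + Pe*log2(M-1) = 0.402604 + 0.192016 + 0.744469 = 1.3391

1.3391 bits


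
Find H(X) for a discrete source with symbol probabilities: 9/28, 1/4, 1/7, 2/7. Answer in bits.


H = -sum(p_i * log2(p_i)). Terms: -(9/28)*log2(9/28) = 0.526317; -(1/4)*log2(1/4) = 0.500000; -(1/7)*log2(1/7) = 0.401051; -(2/7)*log2(2/7) = 0.516387. H = 0.526317 + 0.500000 + 0.401051 + 0.516387 = 1.9438

1.9438 bits


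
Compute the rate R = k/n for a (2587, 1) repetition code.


Rate = k/n = 1/2587

1/2587


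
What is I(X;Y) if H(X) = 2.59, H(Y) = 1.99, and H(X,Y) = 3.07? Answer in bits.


I(X;Y) = H(X) + H(Y) - H(X,Y) = 2.59 + 1.99 - 3.07 = 1.51

1.51 bits


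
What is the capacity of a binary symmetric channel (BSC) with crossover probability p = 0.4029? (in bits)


H(p) = -p*log2(p) - (1-p)*log2(1-p) = -0.4029*log2(0.4029) - 0.5971*log2(0.5971) = 0.528406 + 0.444216 = 0.9726. C = 1 - H(p) = 1 - 0.9726 = 0.0274

0.0274 bits


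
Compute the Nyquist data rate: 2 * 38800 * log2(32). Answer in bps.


Rate = 2 * B * log2(M) = 2 * 38800 * 5.0 = 388000.0

388000.0 bps


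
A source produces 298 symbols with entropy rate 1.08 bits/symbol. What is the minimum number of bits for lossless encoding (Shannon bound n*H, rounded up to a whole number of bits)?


Minimum bits >= n * H = 298 * 1.08 = 321.84, rounded up to a whole number of bits = 322

322 bits


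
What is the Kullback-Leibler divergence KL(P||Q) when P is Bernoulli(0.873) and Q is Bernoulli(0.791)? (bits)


KL = p*log2(p/q) + (1-p)*log2((1-p)/(1-q)) = 0.873*log2(0.873/0.791) + 0.127*log2(0.127/0.209) = 0.033

0.033 bits


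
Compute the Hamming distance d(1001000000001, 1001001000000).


Count differing positions: . . . . . . ^ . . . . . ^ = 2 differences

2


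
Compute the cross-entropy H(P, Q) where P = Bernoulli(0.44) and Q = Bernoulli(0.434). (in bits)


H(P,Q) = -p*log2(q) - (1-p)*log2(1-q). -0.44*log2(0.434) = 0.529863; -0.56*log2(0.566) = 0.459831. H(P,Q) = 0.529863 + 0.459831 = 0.9897

0.9897 bits


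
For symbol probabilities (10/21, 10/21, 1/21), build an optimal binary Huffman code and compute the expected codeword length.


Huffman construction (repeatedly merge the two least-probable nodes; each merge adds 1 bit to every symbol beneath it): 1/21 + 10/21 = 11/21; 10/21 + 11/21 = 1. Resulting codeword lengths (in the order the probabilities were given): (2, 1, 2). L_avg = sum(p_i * l_i) = 10/21*2 + 10/21*1 + 1/21*2 = 32/21 = 1.5238

1.5238 bits


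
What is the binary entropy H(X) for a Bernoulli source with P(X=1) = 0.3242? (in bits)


H = -p*log2(p) - (1-p)*log2(1-p). -0.3242*log2(0.3242) = 0.526839; -0.6758*log2(0.6758) = 0.382051. H = 0.526839 + 0.382051 = 0.9089

0.9089 bits


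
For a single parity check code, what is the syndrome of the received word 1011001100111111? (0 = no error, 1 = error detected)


Syndrome = XOR of all bits = 1 XOR 0 XOR 1 XOR 1 XOR 0 XOR 0 XOR 1 XOR 1 XOR 0 XOR 0 XOR 1 XOR 1 XOR 1 XOR 1 XOR 1 XOR 1 = 1

1


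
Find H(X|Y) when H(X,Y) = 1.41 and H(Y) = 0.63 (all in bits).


H(X|Y) = H(X,Y) - H(Y) = 1.41 - 0.63 = 0.78

0.78 bits


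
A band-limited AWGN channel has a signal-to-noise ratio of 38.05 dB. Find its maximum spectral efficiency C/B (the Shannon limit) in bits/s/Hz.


SNR_linear = 10^(38.05/10) = 6382.6349; C/B = log2(1 + SNR_linear) = log2(1 + 6382.6349) = 12.6402

12.6402 bits/s/Hz


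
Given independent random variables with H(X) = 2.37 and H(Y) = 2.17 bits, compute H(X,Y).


For independent variables, H(X,Y) = H(X) + H(Y) = 2.37 + 2.17 = 4.54

4.54 bits


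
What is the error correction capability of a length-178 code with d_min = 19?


Correction capability = floor((d-1)/2) = floor((19-1)/2) = 9

9 errors


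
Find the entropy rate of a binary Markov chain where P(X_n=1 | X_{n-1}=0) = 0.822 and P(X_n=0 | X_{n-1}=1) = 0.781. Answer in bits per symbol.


Stationary distribution: pi_0 = p10/(p01+p10) = 0.4872, pi_1 = 0.5128. Entropy rate H' = pi_0*H(p01) + pi_1*H(p10) = 0.4872*0.6757 + 0.5128*0.7583 = 0.7181

0.7181 bits/symbol


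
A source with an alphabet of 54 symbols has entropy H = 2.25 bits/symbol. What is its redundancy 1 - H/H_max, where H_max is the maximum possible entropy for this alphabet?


H_max = log2(K) = log2(54) = 5.7549 bits/symbol. Redundancy = 1 - H/H_max = 1 - 2.25/5.7549 = 1 - 0.391 = 0.609

0.609


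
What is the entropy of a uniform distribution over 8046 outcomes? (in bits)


H = log2(n) = log2(8046) = 12.9741

12.9741 bits


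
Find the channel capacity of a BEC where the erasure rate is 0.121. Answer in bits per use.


C = 1 - epsilon = 1 - 0.121 = 0.879

0.879 bits


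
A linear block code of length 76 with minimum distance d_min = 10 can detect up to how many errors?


Detection capability = d_min - 1 = 10 - 1 = 9

9 errors


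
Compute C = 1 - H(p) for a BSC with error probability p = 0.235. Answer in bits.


H(p) = -p*log2(p) - (1-p)*log2(1-p) = -0.235*log2(0.235) - 0.765*log2(0.765) = 0.490978 + 0.295648 = 0.7866. C = 1 - H(p) = 1 - 0.7866 = 0.2134

0.2134 bits


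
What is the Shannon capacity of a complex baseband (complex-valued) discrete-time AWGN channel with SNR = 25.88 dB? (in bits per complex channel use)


SNR_linear = 10^(25.88/10) = 387.2576; C = log2(1 + SNR_linear) = log2(1 + 387.2576) = 8.6009

8.6009 bits/channel use


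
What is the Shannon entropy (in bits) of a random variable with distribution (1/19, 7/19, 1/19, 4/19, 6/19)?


H = -sum(p_i * log2(p_i)). Terms: -(1/19)*log2(1/19) = 0.223575; -(7/19)*log2(7/19) = 0.530737; -(1/19)*log2(1/19) = 0.223575; -(4/19)*log2(4/19) = 0.473248; -(6/19)*log2(6/19) = 0.525147. H = 0.223575 + 0.530737 + 0.223575 + 0.473248 + 0.525147 = 1.9763

1.9763 bits


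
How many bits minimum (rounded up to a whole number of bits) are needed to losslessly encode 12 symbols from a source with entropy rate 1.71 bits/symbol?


Minimum bits >= n * H = 12 * 1.71 = 20.52, rounded up to a whole number of bits = 21

21 bits


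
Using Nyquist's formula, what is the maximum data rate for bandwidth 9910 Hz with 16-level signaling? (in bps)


Rate = 2 * B * log2(M) = 2 * 9910 * 4.0 = 79280.0

79280.0 bps


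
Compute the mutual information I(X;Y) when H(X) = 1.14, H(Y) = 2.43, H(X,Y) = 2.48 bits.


I(X;Y) = H(X) + H(Y) - H(X,Y) = 1.14 + 2.43 - 2.48 = 1.09

1.09 bits


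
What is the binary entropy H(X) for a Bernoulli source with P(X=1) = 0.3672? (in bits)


H = -p*log2(p) - (1-p)*log2(1-p). -0.3672*log2(0.3672) = 0.530737; -0.6328*log2(0.6328) = 0.417761. H = 0.530737 + 0.417761 = 0.9485

0.9485 bits


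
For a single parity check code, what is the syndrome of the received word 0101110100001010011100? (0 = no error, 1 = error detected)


Syndrome = XOR of all bits = 0 XOR 1 XOR 0 XOR 1 XOR 1 XOR 1 XOR 0 XOR 1 XOR 0 XOR 0 XOR 0 XOR 0 XOR 1 XOR 0 XOR 1 XOR 0 XOR 0 XOR 1 XOR 1 XOR 1 XOR 0 XOR 0 = 0

0


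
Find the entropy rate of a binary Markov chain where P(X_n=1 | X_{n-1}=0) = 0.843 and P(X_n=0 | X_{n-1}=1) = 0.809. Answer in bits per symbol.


Stationary distribution: pi_0 = p10/(p01+p10) = 0.4897, pi_1 = 0.5103. Entropy rate H' = pi_0*H(p01) + pi_1*H(p10) = 0.4897*0.6271 + 0.5103*0.7036 = 0.6661

0.6661 bits/symbol


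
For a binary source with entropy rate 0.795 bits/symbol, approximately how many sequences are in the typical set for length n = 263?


log2|A_typical| = nH = 263 * 0.795 = 209.085, so |A_typical| ~ 2^209.085 = 8.727e+62

8.727e+62


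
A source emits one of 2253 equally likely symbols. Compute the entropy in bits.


H = log2(n) = log2(2253) = 11.1376

11.1376 bits


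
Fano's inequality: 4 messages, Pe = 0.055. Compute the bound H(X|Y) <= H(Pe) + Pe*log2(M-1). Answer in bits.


H(Pe) = -Pe*log2(Pe) - (1-Pe)*log2(1-Pe) = -0.055*log2(0.055) - 0.945*log2(0.945) = 0.230143 + 0.077125 = 0.3073. Pe*log2(M-1) = 0.055*log2(3) = 0.087173. Bound = H(Pe) + Pe*log2(M-1) = 0.230143 + 0.077125 + 0.087173 = 0.3944

0.3944 bits


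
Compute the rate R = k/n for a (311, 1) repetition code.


Rate = k/n = 1/311

1/311


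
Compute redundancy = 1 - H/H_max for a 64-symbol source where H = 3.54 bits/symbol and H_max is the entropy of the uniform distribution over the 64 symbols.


H_max = log2(K) = log2(64) = 6.0 bits/symbol. Redundancy = 1 - H/H_max = 1 - 3.54/6.0 = 1 - 0.59 = 0.41

0.41


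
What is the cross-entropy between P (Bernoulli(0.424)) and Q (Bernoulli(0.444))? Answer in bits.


H(P,Q) = -p*log2(q) - (1-p)*log2(1-q). -0.424*log2(0.444) = 0.496660; -0.576*log2(0.556) = 0.487782. H(P,Q) = 0.496660 + 0.487782 = 0.9844

0.9844 bits


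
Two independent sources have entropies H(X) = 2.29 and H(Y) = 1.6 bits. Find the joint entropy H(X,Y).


For independent variables, H(X,Y) = H(X) + H(Y) = 2.29 + 1.6 = 3.89

3.89 bits


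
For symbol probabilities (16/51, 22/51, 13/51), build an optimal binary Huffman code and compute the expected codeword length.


Huffman construction (repeatedly merge the two least-probable nodes; each merge adds 1 bit to every symbol beneath it): 13/51 + 16/51 = 29/51; 22/51 + 29/51 = 1. Resulting codeword lengths (in the order the probabilities were given): (2, 1, 2). L_avg = sum(p_i * l_i) = 16/51*2 + 22/51*1 + 13/51*2 = 80/51 = 1.5686

1.5686 bits


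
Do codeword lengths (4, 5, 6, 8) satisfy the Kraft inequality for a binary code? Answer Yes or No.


Kraft sum = sum(2^(-l_i)) = 0.1133, need <= 1. Result: satisfied (a binary prefix-free code with these lengths exists)

Yes


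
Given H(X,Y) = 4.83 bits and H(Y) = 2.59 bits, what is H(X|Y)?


H(X|Y) = H(X,Y) - H(Y) = 4.83 - 2.59 = 2.24

2.24 bits


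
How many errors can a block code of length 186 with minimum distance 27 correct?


Correction capability = floor((d-1)/2) = floor((27-1)/2) = 13

13 errors


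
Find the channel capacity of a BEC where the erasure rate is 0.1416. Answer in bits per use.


C = 1 - epsilon = 1 - 0.1416 = 0.8584

0.8584 bits


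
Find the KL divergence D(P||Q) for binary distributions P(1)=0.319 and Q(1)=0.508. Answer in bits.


KL = p*log2(p/q) + (1-p)*log2((1-p)/(1-q)) = 0.319*log2(0.319/0.508) + 0.681*log2(0.681/0.492) = 0.1053

0.1053 bits


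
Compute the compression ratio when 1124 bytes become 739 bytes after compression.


Ratio = original / compressed = 1124 / 739 = 1.521

1.521


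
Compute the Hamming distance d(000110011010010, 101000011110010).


Count differing positions: ^ . ^ ^ ^ . . . . ^ . . . . . = 5 differences

5


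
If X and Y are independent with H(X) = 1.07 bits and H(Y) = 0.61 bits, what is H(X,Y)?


For independent variables, H(X,Y) = H(X) + H(Y) = 1.07 + 0.61 = 1.68

1.68 bits


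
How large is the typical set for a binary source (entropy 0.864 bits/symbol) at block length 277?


log2|A_typical| = nH = 277 * 0.864 = 239.328, so |A_typical| ~ 2^239.328 = 1.109e+72

1.109e+72


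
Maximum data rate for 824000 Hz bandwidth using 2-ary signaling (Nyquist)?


Rate = 2 * B * log2(M) = 2 * 824000 * 1.0 = 1648000.0

1648000.0 bps


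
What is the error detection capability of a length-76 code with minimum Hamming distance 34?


Detection capability = d_min - 1 = 34 - 1 = 33

33 errors


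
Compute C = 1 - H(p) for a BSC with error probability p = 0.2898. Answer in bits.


H(p) = -p*log2(p) - (1-p)*log2(1-p) = -0.2898*log2(0.2898) - 0.7102*log2(0.7102) = 0.517835 + 0.350628 = 0.8685. C = 1 - H(p) = 1 - 0.8685 = 0.1315

0.1315 bits


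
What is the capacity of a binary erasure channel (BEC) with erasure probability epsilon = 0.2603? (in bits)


C = 1 - epsilon = 1 - 0.2603 = 0.7397

0.7397 bits


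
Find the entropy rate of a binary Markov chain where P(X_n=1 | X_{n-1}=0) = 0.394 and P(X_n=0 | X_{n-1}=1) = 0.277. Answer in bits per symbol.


Stationary distribution: pi_0 = p10/(p01+p10) = 0.4128, pi_1 = 0.5872. Entropy rate H' = pi_0*H(p01) + pi_1*H(p10) = 0.4128*0.9673 + 0.5872*0.8513 = 0.8992

0.8992 bits/symbol


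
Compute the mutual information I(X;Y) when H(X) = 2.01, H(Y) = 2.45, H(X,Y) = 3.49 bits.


I(X;Y) = H(X) + H(Y) - H(X,Y) = 2.01 + 2.45 - 3.49 = 0.97

0.97 bits


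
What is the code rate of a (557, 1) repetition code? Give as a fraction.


Rate = k/n = 1/557

1/557


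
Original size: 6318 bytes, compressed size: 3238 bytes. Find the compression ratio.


Ratio = original / compressed = 6318 / 3238 = 1.9512

1.9512


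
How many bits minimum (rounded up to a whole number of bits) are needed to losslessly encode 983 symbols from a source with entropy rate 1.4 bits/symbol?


Minimum bits >= n * H = 983 * 1.4 = 1376.2, rounded up to a whole number of bits = 1377

1377 bits


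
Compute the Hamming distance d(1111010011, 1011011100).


Count differing positions: . ^ . . . . ^ ^ ^ ^ = 5 differences

5


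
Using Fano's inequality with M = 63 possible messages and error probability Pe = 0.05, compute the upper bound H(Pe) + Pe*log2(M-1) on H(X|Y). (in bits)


H(Pe) = -Pe*log2(Pe) - (1-Pe)*log2(1-Pe) = -0.05*log2(0.05) - 0.95*log2(0.95) = 0.216096 + 0.070301 = 0.2864. Pe*log2(M-1) = 0.05*log2(62) = 0.297710. Bound = H(Pe) + Pe*log2(M-1) = 0.216096 + 0.070301 + 0.297710 = 0.5841

0.5841 bits


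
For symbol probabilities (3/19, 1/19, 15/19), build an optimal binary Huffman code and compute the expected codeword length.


Huffman construction (repeatedly merge the two least-probable nodes; each merge adds 1 bit to every symbol beneath it): 1/19 + 3/19 = 4/19; 4/19 + 15/19 = 1. Resulting codeword lengths (in the order the probabilities were given): (2, 2, 1). L_avg = sum(p_i * l_i) = 3/19*2 + 1/19*2 + 15/19*1 = 23/19 = 1.2105

1.2105 bits


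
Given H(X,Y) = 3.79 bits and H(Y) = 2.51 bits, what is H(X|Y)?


H(X|Y) = H(X,Y) - H(Y) = 3.79 - 2.51 = 1.28

1.28 bits


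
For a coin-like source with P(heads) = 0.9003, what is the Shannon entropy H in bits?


H = -p*log2(p) - (1-p)*log2(1-p). -0.9003*log2(0.9003) = 0.136416; -0.0997*log2(0.0997) = 0.331628. H = 0.136416 + 0.331628 = 0.468

0.468 bits


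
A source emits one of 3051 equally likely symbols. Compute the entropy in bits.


H = log2(n) = log2(3051) = 11.5751

11.5751 bits


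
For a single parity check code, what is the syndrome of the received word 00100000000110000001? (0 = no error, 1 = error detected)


Syndrome = XOR of all bits = 0 XOR 0 XOR 1 XOR 0 XOR 0 XOR 0 XOR 0 XOR 0 XOR 0 XOR 0 XOR 0 XOR 1 XOR 1 XOR 0 XOR 0 XOR 0 XOR 0 XOR 0 XOR 0 XOR 1 = 0

0


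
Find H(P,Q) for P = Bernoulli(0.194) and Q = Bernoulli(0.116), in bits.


H(P,Q) = -p*log2(q) - (1-p)*log2(1-q). -0.194*log2(0.116) = 0.602914; -0.806*log2(0.884) = 0.143373. H(P,Q) = 0.602914 + 0.143373 = 0.7463

0.7463 bits


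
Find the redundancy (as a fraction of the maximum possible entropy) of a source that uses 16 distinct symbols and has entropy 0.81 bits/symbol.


H_max = log2(K) = log2(16) = 4.0 bits/symbol. Redundancy = 1 - H/H_max = 1 - 0.81/4.0 = 1 - 0.2025 = 0.7975

0.7975


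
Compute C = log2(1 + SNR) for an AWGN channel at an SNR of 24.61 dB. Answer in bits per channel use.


SNR_linear = 10^(24.61/10) = 289.068; C = log2(1 + SNR_linear) = log2(1 + 289.068) = 8.1802

8.1802 bits/channel use


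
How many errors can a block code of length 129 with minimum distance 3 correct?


Correction capability = floor((d-1)/2) = floor((3-1)/2) = 1

1 errors


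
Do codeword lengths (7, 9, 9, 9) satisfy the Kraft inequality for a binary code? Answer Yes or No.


Kraft sum = sum(2^(-l_i)) = 0.0137, need <= 1. Result: satisfied (a binary prefix-free code with these lengths exists)

Yes


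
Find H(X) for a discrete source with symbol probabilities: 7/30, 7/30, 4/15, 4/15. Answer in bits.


H = -sum(p_i * log2(p_i)). Terms: -(7/30)*log2(7/30) = 0.489892; -(7/30)*log2(7/30) = 0.489892; -(4/15)*log2(4/15) = 0.508504; -(4/15)*log2(4/15) = 0.508504. H = 0.489892 + 0.489892 + 0.508504 + 0.508504 = 1.9968

1.9968 bits


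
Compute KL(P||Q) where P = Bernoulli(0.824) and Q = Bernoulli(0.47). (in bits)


KL = p*log2(p/q) + (1-p)*log2((1-p)/(1-q)) = 0.824*log2(0.824/0.47) + 0.176*log2(0.176/0.53) = 0.3875

0.3875 bits


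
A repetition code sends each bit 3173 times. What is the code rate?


Rate = k/n = 1/3173

1/3173


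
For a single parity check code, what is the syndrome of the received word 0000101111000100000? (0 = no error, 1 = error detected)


Syndrome = XOR of all bits = 0 XOR 0 XOR 0 XOR 0 XOR 1 XOR 0 XOR 1 XOR 1 XOR 1 XOR 1 XOR 0 XOR 0 XOR 0 XOR 1 XOR 0 XOR 0 XOR 0 XOR 0 XOR 0 = 0

0


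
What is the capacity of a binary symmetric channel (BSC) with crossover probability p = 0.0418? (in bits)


H(p) = -p*log2(p) - (1-p)*log2(1-p) = -0.0418*log2(0.0418) - 0.9582*log2(0.9582) = 0.191459 + 0.059026 = 0.2505. C = 1 - H(p) = 1 - 0.2505 = 0.7495

0.7495 bits


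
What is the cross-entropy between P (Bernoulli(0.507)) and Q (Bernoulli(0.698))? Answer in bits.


H(P,Q) = -p*log2(q) - (1-p)*log2(1-q). -0.507*log2(0.698) = 0.262981; -0.493*log2(0.302) = 0.851598. H(P,Q) = 0.262981 + 0.851598 = 1.1146

1.1146 bits


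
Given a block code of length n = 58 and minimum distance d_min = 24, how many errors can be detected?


Detection capability = d_min - 1 = 24 - 1 = 23

23 errors


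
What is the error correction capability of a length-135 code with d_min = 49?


Correction capability = floor((d-1)/2) = floor((49-1)/2) = 24

24 errors


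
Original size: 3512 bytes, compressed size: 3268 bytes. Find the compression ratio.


Ratio = original / compressed = 3512 / 3268 = 1.0747

1.0747


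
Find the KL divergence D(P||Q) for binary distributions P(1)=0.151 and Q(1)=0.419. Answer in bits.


KL = p*log2(p/q) + (1-p)*log2((1-p)/(1-q)) = 0.151*log2(0.151/0.419) + 0.849*log2(0.849/0.581) = 0.2423

0.2423 bits


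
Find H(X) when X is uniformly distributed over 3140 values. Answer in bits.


H = log2(n) = log2(3140) = 11.6165

11.6165 bits


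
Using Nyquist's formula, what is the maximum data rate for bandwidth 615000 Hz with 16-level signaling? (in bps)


Rate = 2 * B * log2(M) = 2 * 615000 * 4.0 = 4920000.0

4920000.0 bps


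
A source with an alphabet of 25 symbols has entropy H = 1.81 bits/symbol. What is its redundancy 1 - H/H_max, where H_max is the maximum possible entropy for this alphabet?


H_max = log2(K) = log2(25) = 4.6439 bits/symbol. Redundancy = 1 - H/H_max = 1 - 1.81/4.6439 = 1 - 0.3898 = 0.6102

0.6102


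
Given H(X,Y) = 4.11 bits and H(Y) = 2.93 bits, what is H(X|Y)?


H(X|Y) = H(X,Y) - H(Y) = 4.11 - 2.93 = 1.18

1.18 bits


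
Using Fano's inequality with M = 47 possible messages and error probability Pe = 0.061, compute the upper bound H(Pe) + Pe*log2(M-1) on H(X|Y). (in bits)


H(Pe) = -Pe*log2(Pe) - (1-Pe)*log2(1-Pe) = -0.061*log2(0.061) - 0.939*log2(0.939) = 0.246138 + 0.085264 = 0.3314. Pe*log2(M-1) = 0.061*log2(46) = 0.336937. Bound = H(Pe) + Pe*log2(M-1) = 0.246138 + 0.085264 + 0.336937 = 0.6683

0.6683 bits


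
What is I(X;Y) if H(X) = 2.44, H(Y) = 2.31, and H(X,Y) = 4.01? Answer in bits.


I(X;Y) = H(X) + H(Y) - H(X,Y) = 2.44 + 2.31 - 4.01 = 0.74

0.74 bits


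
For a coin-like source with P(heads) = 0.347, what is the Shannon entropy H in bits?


H = -p*log2(p) - (1-p)*log2(1-p). -0.347*log2(0.347) = 0.529866; -0.653*log2(0.653) = 0.401494. H = 0.529866 + 0.401494 = 0.9314

0.9314 bits


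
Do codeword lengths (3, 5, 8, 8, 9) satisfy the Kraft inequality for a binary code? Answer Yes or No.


Kraft sum = sum(2^(-l_i)) = 0.166, need <= 1. Result: satisfied (a binary prefix-free code with these lengths exists)

Yes


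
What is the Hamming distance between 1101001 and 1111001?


Count differing positions: . . ^ . . . . = 1 differences

1


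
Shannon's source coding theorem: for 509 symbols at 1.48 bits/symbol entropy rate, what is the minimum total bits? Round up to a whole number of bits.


Minimum bits >= n * H = 509 * 1.48 = 753.32, rounded up to a whole number of bits = 754

754 bits


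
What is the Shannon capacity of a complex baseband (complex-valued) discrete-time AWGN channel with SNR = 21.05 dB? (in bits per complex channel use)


SNR_linear = 10^(21.05/10) = 127.3503; C = log2(1 + SNR_linear) = log2(1 + 127.3503) = 7.0039

7.0039 bits/channel use


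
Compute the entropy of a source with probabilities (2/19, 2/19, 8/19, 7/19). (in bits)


H = -sum(p_i * log2(p_i)). Terms: -(2/19)*log2(2/19) = 0.341887; -(2/19)*log2(2/19) = 0.341887; -(8/19)*log2(8/19) = 0.525443; -(7/19)*log2(7/19) = 0.530737. H = 0.341887 + 0.341887 + 0.525443 + 0.530737 = 1.74

1.74 bits


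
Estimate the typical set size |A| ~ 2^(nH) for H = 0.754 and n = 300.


log2|A_typical| = nH = 300 * 0.754 = 226.2, so |A_typical| ~ 2^226.2 = 1.239e+68

1.239e+68


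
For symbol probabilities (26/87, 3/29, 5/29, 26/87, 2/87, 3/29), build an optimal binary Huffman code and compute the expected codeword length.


Huffman construction (repeatedly merge the two least-probable nodes; each merge adds 1 bit to every symbol beneath it): 2/87 + 3/29 = 11/87; 3/29 + 11/87 = 20/87; 5/29 + 20/87 = 35/87; 26/87 + 26/87 = 52/87; 35/87 + 52/87 = 1. Resulting codeword lengths (in the order the probabilities were given): (2, 4, 2, 2, 4, 3). L_avg = sum(p_i * l_i) = 26/87*2 + 3/29*4 + 5/29*2 + 26/87*2 + 2/87*4 + 3/29*3 = 205/87 = 2.3563

2.3563 bits


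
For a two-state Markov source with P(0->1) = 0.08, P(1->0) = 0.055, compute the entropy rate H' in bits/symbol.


Stationary distribution: pi_0 = p10/(p01+p10) = 0.4074, pi_1 = 0.5926. Entropy rate H' = pi_0*H(p01) + pi_1*H(p10) = 0.4074*0.4022 + 0.5926*0.3073 = 0.3459

0.3459 bits/symbol


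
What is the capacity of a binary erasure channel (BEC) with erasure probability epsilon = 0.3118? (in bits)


C = 1 - epsilon = 1 - 0.3118 = 0.6882

0.6882 bits


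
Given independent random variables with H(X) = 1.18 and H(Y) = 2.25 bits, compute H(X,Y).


For independent variables, H(X,Y) = H(X) + H(Y) = 1.18 + 2.25 = 3.43

3.43 bits


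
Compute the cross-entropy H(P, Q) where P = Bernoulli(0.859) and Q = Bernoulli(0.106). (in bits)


H(P,Q) = -p*log2(q) - (1-p)*log2(1-q). -0.859*log2(0.106) = 2.781325; -0.141*log2(0.894) = 0.022793. H(P,Q) = 2.781325 + 0.022793 = 2.8041

2.8041 bits


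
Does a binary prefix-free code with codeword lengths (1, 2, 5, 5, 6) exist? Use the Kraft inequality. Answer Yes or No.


Kraft sum = sum(2^(-l_i)) = 0.8281, need <= 1. Result: satisfied (a binary prefix-free code with these lengths exists)

Yes


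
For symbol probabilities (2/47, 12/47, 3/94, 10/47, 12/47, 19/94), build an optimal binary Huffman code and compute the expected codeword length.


Huffman construction (repeatedly merge the two least-probable nodes; each merge adds 1 bit to every symbol beneath it): 3/94 + 2/47 = 7/94; 7/94 + 19/94 = 13/47; 10/47 + 12/47 = 22/47; 12/47 + 13/47 = 25/47; 22/47 + 25/47 = 1. Resulting codeword lengths (in the order the probabilities were given): (4, 2, 4, 2, 2, 3). L_avg = sum(p_i * l_i) = 2/47*4 + 12/47*2 + 3/94*4 + 10/47*2 + 12/47*2 + 19/94*3 = 221/94 = 2.3511

2.3511 bits


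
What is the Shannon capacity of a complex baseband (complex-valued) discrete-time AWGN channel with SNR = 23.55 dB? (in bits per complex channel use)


SNR_linear = 10^(23.55/10) = 226.4644; C = log2(1 + SNR_linear) = log2(1 + 226.4644) = 7.8295

7.8295 bits/channel use


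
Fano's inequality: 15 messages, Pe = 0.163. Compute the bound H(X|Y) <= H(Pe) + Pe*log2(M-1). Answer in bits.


H(Pe) = -Pe*log2(Pe) - (1-Pe)*log2(1-Pe) = -0.163*log2(0.163) - 0.837*log2(0.837) = 0.426580 + 0.214858 = 0.6414. Pe*log2(M-1) = 0.163*log2(14) = 0.620599. Bound = H(Pe) + Pe*log2(M-1) = 0.426580 + 0.214858 + 0.620599 = 1.262

1.262 bits


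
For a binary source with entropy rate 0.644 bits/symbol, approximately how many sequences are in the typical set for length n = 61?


log2|A_typical| = nH = 61 * 0.644 = 39.284, so |A_typical| ~ 2^39.284 = 6.694e+11

6.694e+11


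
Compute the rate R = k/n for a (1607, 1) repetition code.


Rate = k/n = 1/1607

1/1607


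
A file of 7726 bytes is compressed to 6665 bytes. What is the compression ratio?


Ratio = original / compressed = 7726 / 6665 = 1.1592

1.1592


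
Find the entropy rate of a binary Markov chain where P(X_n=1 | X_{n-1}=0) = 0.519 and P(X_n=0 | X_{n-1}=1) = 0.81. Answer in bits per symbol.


Stationary distribution: pi_0 = p10/(p01+p10) = 0.6095, pi_1 = 0.3905. Entropy rate H' = pi_0*H(p01) + pi_1*H(p10) = 0.6095*0.999 + 0.3905*0.7015 = 0.8828

0.8828 bits/symbol


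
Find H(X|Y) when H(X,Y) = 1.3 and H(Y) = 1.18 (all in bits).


H(X|Y) = H(X,Y) - H(Y) = 1.3 - 1.18 = 0.12

0.12 bits


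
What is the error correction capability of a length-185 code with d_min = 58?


Correction capability = floor((d-1)/2) = floor((58-1)/2) = 28

28 errors


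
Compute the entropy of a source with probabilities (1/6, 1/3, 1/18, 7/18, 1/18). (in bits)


H = -sum(p_i * log2(p_i)). Terms: -(1/6)*log2(1/6) = 0.430827; -(1/3)*log2(1/3) = 0.528321; -(1/18)*log2(1/18) = 0.231663; -(7/18)*log2(7/18) = 0.529888; -(1/18)*log2(1/18) = 0.231663. H = 0.430827 + 0.528321 + 0.231663 + 0.529888 + 0.231663 = 1.9524

1.9524 bits


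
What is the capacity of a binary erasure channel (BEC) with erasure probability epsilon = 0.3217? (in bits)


C = 1 - epsilon = 1 - 0.3217 = 0.6783

0.6783 bits


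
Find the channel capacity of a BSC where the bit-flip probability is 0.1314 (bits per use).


H(p) = -p*log2(p) - (1-p)*log2(1-p) = -0.1314*log2(0.1314) - 0.8686*log2(0.8686) = 0.384734 + 0.176531 = 0.5613. C = 1 - H(p) = 1 - 0.5613 = 0.4387

0.4387 bits


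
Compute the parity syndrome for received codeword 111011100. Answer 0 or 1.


Syndrome = XOR of all bits = 1 XOR 1 XOR 1 XOR 0 XOR 1 XOR 1 XOR 1 XOR 0 XOR 0 = 0

0


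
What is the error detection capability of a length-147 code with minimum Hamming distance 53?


Detection capability = d_min - 1 = 53 - 1 = 52

52 errors


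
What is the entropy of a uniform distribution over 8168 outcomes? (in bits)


H = log2(n) = log2(8168) = 12.9958

12.9958 bits


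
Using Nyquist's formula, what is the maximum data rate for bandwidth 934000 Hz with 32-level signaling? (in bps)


Rate = 2 * B * log2(M) = 2 * 934000 * 5.0 = 9340000.0

9340000.0 bps


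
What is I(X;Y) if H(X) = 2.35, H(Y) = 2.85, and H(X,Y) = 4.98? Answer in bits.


I(X;Y) = H(X) + H(Y) - H(X,Y) = 2.35 + 2.85 - 4.98 = 0.22

0.22 bits


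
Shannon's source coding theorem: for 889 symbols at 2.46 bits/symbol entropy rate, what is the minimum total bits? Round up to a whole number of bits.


Minimum bits >= n * H = 889 * 2.46 = 2186.94, rounded up to a whole number of bits = 2187

2187 bits


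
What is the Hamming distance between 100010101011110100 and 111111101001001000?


Count differing positions: . ^ ^ ^ . ^ . . . . ^ . ^ ^ ^ ^ . . = 9 differences

9


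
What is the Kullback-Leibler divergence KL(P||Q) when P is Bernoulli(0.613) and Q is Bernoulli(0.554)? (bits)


KL = p*log2(p/q) + (1-p)*log2((1-p)/(1-q)) = 0.613*log2(0.613/0.554) + 0.387*log2(0.387/0.446) = 0.0103

0.0103 bits


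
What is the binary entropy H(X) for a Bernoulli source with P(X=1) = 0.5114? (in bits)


H = -p*log2(p) - (1-p)*log2(1-p). -0.5114*log2(0.5114) = 0.494767; -0.4886*log2(0.4886) = 0.504858. H = 0.494767 + 0.504858 = 0.9996

0.9996 bits


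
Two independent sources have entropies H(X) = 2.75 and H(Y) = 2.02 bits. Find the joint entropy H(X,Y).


For independent variables, H(X,Y) = H(X) + H(Y) = 2.75 + 2.02 = 4.77

4.77 bits


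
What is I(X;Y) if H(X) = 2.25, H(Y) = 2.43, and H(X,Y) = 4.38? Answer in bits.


I(X;Y) = H(X) + H(Y) - H(X,Y) = 2.25 + 2.43 - 4.38 = 0.3

0.3 bits


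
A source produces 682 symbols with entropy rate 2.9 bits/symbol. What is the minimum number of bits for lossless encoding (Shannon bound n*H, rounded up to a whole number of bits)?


Minimum bits >= n * H = 682 * 2.9 = 1977.8, rounded up to a whole number of bits = 1978

1978 bits


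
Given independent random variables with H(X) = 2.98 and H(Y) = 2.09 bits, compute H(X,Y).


For independent variables, H(X,Y) = H(X) + H(Y) = 2.98 + 2.09 = 5.07

5.07 bits


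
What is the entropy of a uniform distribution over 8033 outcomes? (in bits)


H = log2(n) = log2(8033) = 12.9717

12.9717 bits


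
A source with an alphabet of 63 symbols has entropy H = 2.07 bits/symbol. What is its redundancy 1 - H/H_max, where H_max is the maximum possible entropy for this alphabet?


H_max = log2(K) = log2(63) = 5.9773 bits/symbol. Redundancy = 1 - H/H_max = 1 - 2.07/5.9773 = 1 - 0.3463 = 0.6537

0.6537


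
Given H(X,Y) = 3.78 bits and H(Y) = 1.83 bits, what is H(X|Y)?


H(X|Y) = H(X,Y) - H(Y) = 3.78 - 1.83 = 1.95

1.95 bits


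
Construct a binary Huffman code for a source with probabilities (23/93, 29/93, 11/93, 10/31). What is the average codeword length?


Huffman construction (repeatedly merge the two least-probable nodes; each merge adds 1 bit to every symbol beneath it): 11/93 + 23/93 = 34/93; 29/93 + 10/31 = 59/93; 34/93 + 59/93 = 1. Resulting codeword lengths (in the order the probabilities were given): (2, 2, 2, 2). L_avg = sum(p_i * l_i) = 23/93*2 + 29/93*2 + 11/93*2 + 10/31*2 = 2

2.0 bits


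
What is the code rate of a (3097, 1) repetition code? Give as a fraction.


Rate = k/n = 1/3097

1/3097


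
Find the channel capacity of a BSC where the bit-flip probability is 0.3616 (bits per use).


H(p) = -p*log2(p) - (1-p)*log2(1-p) = -0.3616*log2(0.3616) - 0.6384*log2(0.6384) = 0.530660 + 0.413343 = 0.944. C = 1 - H(p) = 1 - 0.944 = 0.056

0.056 bits


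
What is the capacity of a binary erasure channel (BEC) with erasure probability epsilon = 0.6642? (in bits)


C = 1 - epsilon = 1 - 0.6642 = 0.3358

0.3358 bits


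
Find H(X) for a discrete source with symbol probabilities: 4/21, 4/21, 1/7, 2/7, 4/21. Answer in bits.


H = -sum(p_i * log2(p_i)). Terms: -(4/21)*log2(4/21) = 0.455680; -(4/21)*log2(4/21) = 0.455680; -(1/7)*log2(1/7) = 0.401051; -(2/7)*log2(2/7) = 0.516387; -(4/21)*log2(4/21) = 0.455680. H = 0.455680 + 0.455680 + 0.401051 + 0.516387 + 0.455680 = 2.2845

2.2845 bits


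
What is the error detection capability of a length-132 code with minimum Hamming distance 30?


Detection capability = d_min - 1 = 30 - 1 = 29

29 errors


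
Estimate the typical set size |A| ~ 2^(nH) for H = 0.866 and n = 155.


log2|A_typical| = nH = 155 * 0.866 = 134.23, so |A_typical| ~ 2^134.23 = 2.554e+40

2.554e+40


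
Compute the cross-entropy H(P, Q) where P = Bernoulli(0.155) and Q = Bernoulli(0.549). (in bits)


H(P,Q) = -p*log2(q) - (1-p)*log2(1-q). -0.155*log2(0.549) = 0.134094; -0.845*log2(0.451) = 0.970737. H(P,Q) = 0.134094 + 0.970737 = 1.1048

1.1048 bits


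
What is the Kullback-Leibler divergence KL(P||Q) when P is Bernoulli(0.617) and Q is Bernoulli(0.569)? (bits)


KL = p*log2(p/q) + (1-p)*log2((1-p)/(1-q)) = 0.617*log2(0.617/0.569) + 0.383*log2(0.383/0.431) = 0.0068

0.0068 bits


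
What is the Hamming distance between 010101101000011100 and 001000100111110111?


Count differing positions: . ^ ^ ^ . ^ . . ^ ^ ^ ^ ^ . ^ . ^ ^ = 12 differences

12


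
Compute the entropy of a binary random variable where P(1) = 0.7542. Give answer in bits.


H = -p*log2(p) - (1-p)*log2(1-p). -0.7542*log2(0.7542) = 0.306945; -0.2458*log2(0.2458) = 0.497608. H = 0.306945 + 0.497608 = 0.8046

0.8046 bits


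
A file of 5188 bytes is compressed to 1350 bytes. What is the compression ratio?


Ratio = original / compressed = 5188 / 1350 = 3.843

3.843


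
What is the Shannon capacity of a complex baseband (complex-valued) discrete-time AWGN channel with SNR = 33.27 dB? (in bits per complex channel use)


SNR_linear = 10^(33.27/10) = 2123.2445; C = log2(1 + SNR_linear) = log2(1 + 2123.2445) = 11.0527

11.0527 bits/channel use
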